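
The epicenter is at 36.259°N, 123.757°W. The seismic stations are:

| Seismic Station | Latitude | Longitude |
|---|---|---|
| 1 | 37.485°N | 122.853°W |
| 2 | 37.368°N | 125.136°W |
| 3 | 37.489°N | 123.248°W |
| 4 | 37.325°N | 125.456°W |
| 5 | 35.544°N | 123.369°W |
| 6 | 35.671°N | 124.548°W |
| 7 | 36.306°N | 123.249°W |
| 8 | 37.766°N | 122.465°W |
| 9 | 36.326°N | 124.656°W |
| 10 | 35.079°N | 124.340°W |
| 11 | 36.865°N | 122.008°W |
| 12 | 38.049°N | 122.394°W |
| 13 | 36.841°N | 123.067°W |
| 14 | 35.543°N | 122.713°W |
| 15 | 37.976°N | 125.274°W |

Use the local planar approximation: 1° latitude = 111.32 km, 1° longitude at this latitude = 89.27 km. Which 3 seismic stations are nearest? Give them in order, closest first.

7, 9, 5

Distances from 36.259°N, 123.757°W:
1: 158.552 km
2: 174.342 km
3: 144.266 km
4: 192.576 km
5: 86.804 km
6: 96.284 km
7: 45.650 km
8: 203.582 km
9: 80.600 km
10: 141.292 km
11: 170.084 km
12: 233.475 km
13: 89.396 km
14: 122.633 km
15: 234.249 km
Sorted: 7 (45.650 km) < 9 (80.600 km) < 5 (86.804 km) < 13 (89.396 km) < 6 (96.284 km) < …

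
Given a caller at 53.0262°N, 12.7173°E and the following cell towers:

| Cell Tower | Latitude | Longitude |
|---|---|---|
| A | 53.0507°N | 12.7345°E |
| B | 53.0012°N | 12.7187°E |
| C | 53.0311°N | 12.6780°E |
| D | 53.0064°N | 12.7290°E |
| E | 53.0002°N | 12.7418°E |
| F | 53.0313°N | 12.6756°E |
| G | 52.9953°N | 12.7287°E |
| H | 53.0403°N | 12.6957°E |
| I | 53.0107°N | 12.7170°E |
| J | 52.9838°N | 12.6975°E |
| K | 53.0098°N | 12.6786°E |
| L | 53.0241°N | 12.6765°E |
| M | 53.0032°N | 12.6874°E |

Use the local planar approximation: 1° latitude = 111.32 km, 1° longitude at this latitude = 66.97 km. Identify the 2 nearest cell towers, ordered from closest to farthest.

I, H

Distances from 53.0262°N, 12.7173°E:
A: 2.9606 km
B: 2.7846 km
C: 2.6879 km
D: 2.3393 km
E: 3.3270 km
F: 2.8498 km
G: 3.5235 km
H: 2.1345 km
I: 1.7256 km
J: 4.9027 km
K: 3.1702 km
L: 2.7424 km
M: 3.2504 km
Sorted: I (1.7256 km) < H (2.1345 km) < D (2.3393 km) < C (2.6879 km) < …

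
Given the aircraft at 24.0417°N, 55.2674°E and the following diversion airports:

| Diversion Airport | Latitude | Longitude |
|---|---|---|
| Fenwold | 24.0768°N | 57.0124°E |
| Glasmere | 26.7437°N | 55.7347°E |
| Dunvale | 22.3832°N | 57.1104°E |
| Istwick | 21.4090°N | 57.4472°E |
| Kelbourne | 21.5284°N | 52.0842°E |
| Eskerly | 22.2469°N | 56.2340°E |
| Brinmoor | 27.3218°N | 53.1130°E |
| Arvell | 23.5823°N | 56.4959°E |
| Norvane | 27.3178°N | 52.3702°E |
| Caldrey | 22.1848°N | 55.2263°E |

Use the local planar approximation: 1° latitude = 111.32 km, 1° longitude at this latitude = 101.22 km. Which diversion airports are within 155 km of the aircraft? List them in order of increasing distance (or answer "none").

Arvell

Distances from 24.0417°N, 55.2674°E:
Fenwold: √((0.0351·111.32)² + (1.7450·101.22)²) = √(15.267243 + 31197.768315) = 176.6721 km
Glasmere: √((2.7020·111.32)² + (0.4673·101.22)²) = √(90472.602802 + 2237.300028) = 304.4830 km
Dunvale: √((-1.6585·111.32)² + (1.8430·101.22)²) = √(34086.102611 + 34800.327928) = 262.4622 km
Istwick: √((-2.6327·111.32)² + (2.1798·101.22)²) = √(85891.293312 + 48681.725416) = 366.8420 km
Kelbourne: √((-2.5133·111.32)² + (-3.1832·101.22)²) = √(78277.159516 + 103815.097990) = 426.7227 km
Eskerly: √((-1.7948·111.32)² + (0.9666·101.22)²) = √(39918.895554 + 9572.519232) = 222.4667 km
Brinmoor: √((3.2801·111.32)² + (-2.1544·101.22)²) = √(133327.754165 + 47553.813122) = 425.3017 km
Arvell: √((-0.4594·111.32)² + (1.2285·101.22)²) = √(2615.341330 + 15462.616601) = 134.4543 km
Norvane: √((3.2761·111.32)² + (-2.8972·101.22)²) = √(133002.772709 + 85998.251037) = 467.9755 km
Caldrey: √((-1.8569·111.32)² + (-0.0411·101.22)²) = √(42729.068749 + 17.306781) = 206.7520 km
Threshold 155 km: Arvell (134.4543 km) is within range.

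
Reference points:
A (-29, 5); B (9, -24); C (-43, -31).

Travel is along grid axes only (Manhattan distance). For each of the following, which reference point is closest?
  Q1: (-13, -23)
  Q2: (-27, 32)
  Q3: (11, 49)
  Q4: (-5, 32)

Q1 at (-13, -23):
  A: 44
  B: 23
  C: 38
  → nearest: B (23)
Q2 at (-27, 32):
  A: 29
  B: 92
  C: 79
  → nearest: A (29)
Q3 at (11, 49):
  A: 84
  B: 75
  C: 134
  → nearest: B (75)
Q4 at (-5, 32):
  A: 51
  B: 70
  C: 101
  → nearest: A (51)

Q1→B; Q2→A; Q3→B; Q4→A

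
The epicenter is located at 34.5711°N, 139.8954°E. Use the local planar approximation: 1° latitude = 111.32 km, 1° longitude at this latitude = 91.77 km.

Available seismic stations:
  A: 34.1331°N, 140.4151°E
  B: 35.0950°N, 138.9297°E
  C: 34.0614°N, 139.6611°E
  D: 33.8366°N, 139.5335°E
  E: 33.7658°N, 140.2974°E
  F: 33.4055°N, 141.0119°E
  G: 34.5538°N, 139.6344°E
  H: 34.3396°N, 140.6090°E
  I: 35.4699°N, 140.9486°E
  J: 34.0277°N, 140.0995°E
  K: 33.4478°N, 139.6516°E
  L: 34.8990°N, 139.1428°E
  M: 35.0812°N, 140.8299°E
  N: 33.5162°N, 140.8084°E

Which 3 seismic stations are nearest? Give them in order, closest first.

Distances from 34.5711°N, 139.8954°E:
A: 68.2053 km
B: 106.0905 km
C: 60.6773 km
D: 88.2522 km
E: 96.9401 km
F: 165.3316 km
G: 24.0293 km
H: 70.3753 km
I: 139.1134 km
J: 63.3247 km
K: 127.0316 km
L: 78.1186 km
M: 102.8546 km
N: 144.2576 km
Sorted: G (24.0293 km) < C (60.6773 km) < J (63.3247 km) < A (68.2053 km) < H (70.3753 km) < …

G, C, J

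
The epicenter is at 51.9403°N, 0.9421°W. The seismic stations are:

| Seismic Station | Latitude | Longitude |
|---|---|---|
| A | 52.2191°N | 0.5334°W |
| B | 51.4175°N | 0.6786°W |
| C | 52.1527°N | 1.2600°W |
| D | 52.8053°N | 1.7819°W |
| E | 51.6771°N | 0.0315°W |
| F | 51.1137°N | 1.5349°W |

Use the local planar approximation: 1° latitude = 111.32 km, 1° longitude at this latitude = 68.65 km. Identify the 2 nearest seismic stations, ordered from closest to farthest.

C, A

Distances from 51.9403°N, 0.9421°W:
A: √((0.2788·111.32)² + (0.4087·68.65)²) = √(963.234289 + 787.209558) = 41.8383 km
B: √((-0.5228·111.32)² + (0.2635·68.65)²) = √(3387.018378 + 327.221870) = 60.9446 km
C: √((0.2124·111.32)² + (-0.3179·68.65)²) = √(559.056138 + 476.279774) = 32.1766 km
D: √((0.8650·111.32)² + (-0.8398·68.65)²) = √(9272.110747 + 3323.784236) = 112.2314 km
E: √((-0.2632·111.32)² + (0.9106·68.65)²) = √(858.456247 + 3907.836411) = 69.0383 km
F: √((-0.8266·111.32)² + (-0.5928·68.65)²) = √(8467.148901 + 1656.141626) = 100.6146 km
Sorted: C (32.1766 km) < A (41.8383 km) < B (60.9446 km) < E (69.0383 km) < …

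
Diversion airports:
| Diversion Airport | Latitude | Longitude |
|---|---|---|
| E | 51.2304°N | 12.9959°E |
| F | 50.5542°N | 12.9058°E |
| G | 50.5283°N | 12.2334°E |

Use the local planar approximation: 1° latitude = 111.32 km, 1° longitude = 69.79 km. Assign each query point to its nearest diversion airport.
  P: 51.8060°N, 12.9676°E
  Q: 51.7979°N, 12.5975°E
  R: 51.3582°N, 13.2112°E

P at 51.8060°N, 12.9676°E:
  E: 64.1062 km
  F: 139.4171 km
  G: 151.1817 km
  → nearest: E (64.1062 km)
Q at 51.7979°N, 12.5975°E:
  E: 69.0221 km
  F: 140.1106 km
  G: 143.5980 km
  → nearest: E (69.0221 km)
R at 51.3582°N, 13.2112°E:
  E: 20.6923 km
  F: 92.0041 km
  G: 114.8550 km
  → nearest: E (20.6923 km)

P→E; Q→E; R→E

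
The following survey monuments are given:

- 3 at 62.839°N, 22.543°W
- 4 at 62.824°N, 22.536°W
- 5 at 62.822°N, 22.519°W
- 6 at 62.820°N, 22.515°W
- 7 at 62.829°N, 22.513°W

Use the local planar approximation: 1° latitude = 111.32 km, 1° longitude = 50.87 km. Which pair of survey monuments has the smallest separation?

5 and 6

Pairwise distances:
3–4: 1.707 km
3–5: 2.252 km
3–6: 2.550 km
3–7: 1.889 km
4–5: 0.893 km
4–6: 1.157 km
4–7: 1.296 km
5–6: 0.302 km
5–7: 0.837 km
6–7: 1.007 km
Closest pair: 5–6 at 0.302 km.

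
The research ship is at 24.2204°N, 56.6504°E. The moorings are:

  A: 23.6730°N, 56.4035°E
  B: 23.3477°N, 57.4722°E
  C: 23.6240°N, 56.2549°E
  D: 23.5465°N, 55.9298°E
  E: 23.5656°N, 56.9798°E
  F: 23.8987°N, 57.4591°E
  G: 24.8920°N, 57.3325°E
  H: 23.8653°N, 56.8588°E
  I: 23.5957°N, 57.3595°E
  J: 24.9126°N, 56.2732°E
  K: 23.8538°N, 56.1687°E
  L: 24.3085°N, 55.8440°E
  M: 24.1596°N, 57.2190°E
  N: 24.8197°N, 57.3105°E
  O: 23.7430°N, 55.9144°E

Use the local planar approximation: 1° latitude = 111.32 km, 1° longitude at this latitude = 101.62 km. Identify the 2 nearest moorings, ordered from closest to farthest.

H, M

Distances from 24.2204°N, 56.6504°E:
A: √((-0.5474·111.32)² + (-0.2469·101.62)²) = √(3713.265320 + 629.506996) = 65.8997 km
B: √((-0.8727·111.32)² + (0.8218·101.62)²) = √(9437.921206 + 6974.139900) = 128.1096 km
C: √((-0.5964·111.32)² + (-0.3955·101.62)²) = √(4407.797811 + 1615.293170) = 77.6086 km
D: √((-0.6739·111.32)² + (-0.7206·101.62)²) = √(5627.782544 + 5362.248010) = 104.8333 km
E: √((-0.6548·111.32)² + (0.3294·101.62)²) = √(5313.292648 + 1120.483771) = 80.2108 km
F: √((-0.3217·111.32)² + (0.8087·101.62)²) = √(1282.473846 + 6753.567850) = 89.6440 km
G: √((0.6716·111.32)² + (0.6821·101.62)²) = √(5589.433201 + 4804.569502) = 101.9510 km
H: √((-0.3551·111.32)² + (0.2084·101.62)²) = √(1562.599712 + 448.491081) = 44.8452 km
I: √((-0.6247·111.32)² + (0.7091·101.62)²) = √(4836.034687 + 5192.462299) = 100.1424 km
J: √((0.6922·111.32)² + (-0.3772·101.62)²) = √(5937.581519 + 1469.270467) = 86.0631 km
K: √((-0.3666·111.32)² + (-0.4817·101.62)²) = √(1665.448917 + 2396.137157) = 63.7306 km
L: √((0.0881·111.32)² + (-0.8064·101.62)²) = √(96.182976 + 6715.207228) = 82.5311 km
M: √((-0.0608·111.32)² + (0.5686·101.62)²) = √(45.809289 + 3338.659215) = 58.1762 km
N: √((0.5993·111.32)² + (0.6601·101.62)²) = √(4450.767937 + 4499.640806) = 94.6066 km
O: √((-0.4774·111.32)² + (-0.7360·101.62)²) = √(2824.302592 + 5593.891131) = 91.7507 km
Sorted: H (44.8452 km) < M (58.1762 km) < K (63.7306 km) < A (65.8997 km) < …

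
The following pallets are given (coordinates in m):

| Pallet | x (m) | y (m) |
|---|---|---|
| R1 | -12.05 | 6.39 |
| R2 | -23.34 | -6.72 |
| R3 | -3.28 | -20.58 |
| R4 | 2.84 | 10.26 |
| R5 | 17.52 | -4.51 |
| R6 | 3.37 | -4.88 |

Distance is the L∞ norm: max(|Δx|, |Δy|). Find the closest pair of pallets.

Pairwise distances:
R1–R2: 13.11 m
R1–R3: 26.97 m
R1–R4: 14.89 m
R1–R5: 29.57 m
R1–R6: 15.42 m
R2–R3: 20.06 m
R2–R4: 26.18 m
R2–R5: 40.86 m
R2–R6: 26.71 m
R3–R4: 30.84 m
R3–R5: 20.80 m
R3–R6: 15.70 m
R4–R5: 14.77 m
R4–R6: 15.14 m
R5–R6: 14.15 m
Closest pair: R1–R2 at 13.11 m.

R1 and R2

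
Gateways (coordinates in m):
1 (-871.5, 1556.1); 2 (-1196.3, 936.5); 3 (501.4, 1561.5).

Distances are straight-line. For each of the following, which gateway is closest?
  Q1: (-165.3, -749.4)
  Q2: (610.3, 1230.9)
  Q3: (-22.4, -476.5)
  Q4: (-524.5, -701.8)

Q1→2; Q2→3; Q3→2; Q4→2

Q1 at (-165.3, -749.4):
  1: 2411.2 m
  2: 1976.2 m
  3: 2405.2 m
  → nearest: 2 (1976.2 m)
Q2 at (610.3, 1230.9):
  1: 1517.1 m
  2: 1830.4 m
  3: 348.1 m
  → nearest: 3 (348.1 m)
Q3 at (-22.4, -476.5):
  1: 2202.8 m
  2: 1837.0 m
  3: 2104.2 m
  → nearest: 2 (1837.0 m)
Q4 at (-524.5, -701.8):
  1: 2284.4 m
  2: 1770.7 m
  3: 2485.0 m
  → nearest: 2 (1770.7 m)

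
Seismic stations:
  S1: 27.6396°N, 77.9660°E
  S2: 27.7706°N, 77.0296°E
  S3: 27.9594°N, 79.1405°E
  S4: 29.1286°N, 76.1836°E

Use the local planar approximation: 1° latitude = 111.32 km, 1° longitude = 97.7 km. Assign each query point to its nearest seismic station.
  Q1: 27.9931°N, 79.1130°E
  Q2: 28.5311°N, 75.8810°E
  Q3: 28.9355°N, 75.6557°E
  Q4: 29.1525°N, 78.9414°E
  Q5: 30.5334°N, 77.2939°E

Q1 at 27.9931°N, 79.1130°E:
  S1: √((-0.3535·111.32)² + (-1.1470·97.7)²) = √(1548.549997 + 12557.869432) = 118.7704 km
  S2: √((-0.2225·111.32)² + (-2.0834·97.7)²) = √(613.488500 + 41431.861581) = 205.0496 km
  S3: √((-0.0337·111.32)² + (0.0275·97.7)²) = √(14.073632 + 7.218626) = 4.6144 km
  S4: √((1.1355·111.32)² + (-2.9294·97.7)²) = √(15977.935823 + 81911.802318) = 312.8734 km
  → nearest: S3 (4.6144 km)
Q2 at 28.5311°N, 75.8810°E:
  S1: √((-0.8915·111.32)² + (2.0850·97.7)²) = √(9848.930898 + 41495.523320) = 226.5931 km
  S2: √((-0.7605·111.32)² + (1.1486·97.7)²) = √(7167.122576 + 12592.928900) = 140.5705 km
  S3: √((-0.5717·111.32)² + (3.2595·97.7)²) = √(4050.258851 + 101412.408745) = 324.7502 km
  S4: √((0.5975·111.32)² + (0.3026·97.7)²) = √(4424.072288 + 874.031279) = 72.7881 km
  → nearest: S4 (72.7881 km)
Q3 at 28.9355°N, 75.6557°E:
  S1: √((-1.2959·111.32)² + (2.3103·97.7)²) = √(20810.828730 + 50947.852600) = 267.8781 km
  S2: √((-1.1649·111.32)² + (1.3739·97.7)²) = √(16816.038224 + 18017.700954) = 186.6380 km
  S3: √((-0.9761·111.32)² + (3.4848·97.7)²) = √(11806.876509 + 115916.388988) = 357.3839 km
  S4: √((0.1931·111.32)² + (0.5279·97.7)²) = √(462.073373 + 2660.066240) = 55.8761 km
  → nearest: S4 (55.8761 km)
Q4 at 29.1525°N, 78.9414°E:
  S1: √((-1.5129·111.32)² + (-0.9754·97.7)²) = √(28363.958487 + 9081.438160) = 193.5081 km
  S2: √((-1.3819·111.32)² + (-1.9118·97.7)²) = √(23664.625117 + 34887.836790) = 241.9762 km
  S3: √((-1.1931·111.32)² + (0.1991·97.7)²) = √(17640.061168 + 378.383027) = 134.2328 km
  S4: √((-0.0239·111.32)² + (-2.7578·97.7)²) = √(7.078516 + 72596.329301) = 269.4502 km
  → nearest: S3 (134.2328 km)
Q5 at 30.5334°N, 77.2939°E:
  S1: √((-2.8938·111.32)² + (0.6721·97.7)²) = √(103772.772497 + 4311.783222) = 328.7622 km
  S2: √((-2.7628·111.32)² + (-0.2643·97.7)²) = √(94590.014054 + 666.781365) = 308.6370 km
  S3: √((-2.5740·111.32)² + (1.8466·97.7)²) = √(82103.842060 + 32548.785620) = 338.6039 km
  S4: √((-1.4048·111.32)² + (-1.1103·97.7)²) = √(24455.435013 + 11767.109831) = 190.3222 km
  → nearest: S4 (190.3222 km)

Q1→S3; Q2→S4; Q3→S4; Q4→S3; Q5→S4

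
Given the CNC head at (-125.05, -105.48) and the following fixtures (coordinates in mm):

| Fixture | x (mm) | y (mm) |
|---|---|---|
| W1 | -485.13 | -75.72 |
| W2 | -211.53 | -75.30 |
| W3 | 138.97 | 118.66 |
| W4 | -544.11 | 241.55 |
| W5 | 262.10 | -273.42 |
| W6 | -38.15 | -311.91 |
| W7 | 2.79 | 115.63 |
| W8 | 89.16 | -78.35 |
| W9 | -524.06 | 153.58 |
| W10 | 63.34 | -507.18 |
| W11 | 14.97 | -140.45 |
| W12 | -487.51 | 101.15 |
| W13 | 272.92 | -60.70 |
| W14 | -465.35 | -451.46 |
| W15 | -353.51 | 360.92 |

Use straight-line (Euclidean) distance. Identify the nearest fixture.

W2

Distances from (-125.05, -105.48):
W1: 361.31 mm
W2: 91.59 mm
W3: 346.33 mm
W4: 544.10 mm
W5: 422.01 mm
W6: 223.98 mm
W7: 255.41 mm
W8: 215.92 mm
W9: 475.73 mm
W10: 443.68 mm
W11: 144.32 mm
W12: 417.22 mm
W13: 400.48 mm
W14: 485.29 mm
W15: 519.35 mm
Minimum: W2 at 91.59 mm.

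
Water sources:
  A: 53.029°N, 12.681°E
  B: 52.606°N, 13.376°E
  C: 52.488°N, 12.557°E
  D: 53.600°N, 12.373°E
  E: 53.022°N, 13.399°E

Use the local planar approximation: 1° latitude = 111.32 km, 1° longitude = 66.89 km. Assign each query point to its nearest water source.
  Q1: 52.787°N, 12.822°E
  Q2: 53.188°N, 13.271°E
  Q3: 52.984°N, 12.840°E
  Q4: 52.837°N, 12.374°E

Q1→A; Q2→E; Q3→A; Q4→A

Q1 at 52.787°N, 12.822°E:
  A: 28.543 km
  B: 42.181 km
  C: 37.710 km
  D: 95.356 km
  E: 46.626 km
  → nearest: A (28.543 km)
Q2 at 53.188°N, 13.271°E:
  A: 43.253 km
  B: 65.168 km
  C: 91.395 km
  D: 75.575 km
  E: 20.366 km
  → nearest: E (20.366 km)
Q3 at 52.984°N, 12.840°E:
  A: 11.756 km
  B: 55.282 km
  C: 58.370 km
  D: 75.353 km
  E: 37.630 km
  → nearest: A (11.756 km)
Q4 at 52.837°N, 12.374°E:
  A: 29.640 km
  B: 71.787 km
  C: 40.733 km
  D: 84.937 km
  E: 71.588 km
  → nearest: A (29.640 km)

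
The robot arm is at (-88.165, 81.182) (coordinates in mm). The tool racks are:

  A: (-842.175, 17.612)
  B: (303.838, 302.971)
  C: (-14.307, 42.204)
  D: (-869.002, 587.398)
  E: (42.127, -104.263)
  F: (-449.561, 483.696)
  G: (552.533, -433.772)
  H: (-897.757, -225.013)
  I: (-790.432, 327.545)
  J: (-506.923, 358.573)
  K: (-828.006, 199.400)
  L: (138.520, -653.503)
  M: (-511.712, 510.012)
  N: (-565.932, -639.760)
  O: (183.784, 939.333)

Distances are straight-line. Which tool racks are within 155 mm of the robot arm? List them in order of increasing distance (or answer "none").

Distances from (-88.165, 81.182):
A: √((-754.010)² + (-63.570)²) = √(568531.08010 + 4041.14490) = 756.685 mm
B: √((392.003)² + (221.789)²) = √(153666.35201 + 49190.36052) = 450.396 mm
C: √((73.858)² + (-38.978)²) = √(5455.00416 + 1519.28448) = 83.512 mm
D: √((-780.837)² + (506.216)²) = √(609706.42057 + 256254.63866) = 930.570 mm
E: √((130.292)² + (-185.445)²) = √(16976.00526 + 34389.84802) = 226.640 mm
F: √((-361.396)² + (402.514)²) = √(130607.06882 + 162017.52020) = 540.948 mm
G: √((640.698)² + (-514.954)²) = √(410493.92720 + 265177.62212) = 821.992 mm
H: √((-809.592)² + (-306.195)²) = √(655439.20646 + 93755.37802) = 865.560 mm
I: √((-702.267)² + (246.363)²) = √(493178.93929 + 60694.72777) = 744.227 mm
J: √((-418.758)² + (277.391)²) = √(175358.26256 + 76945.76688) = 502.299 mm
K: √((-739.841)² + (118.218)²) = √(547364.70528 + 13975.49552) = 749.226 mm
L: √((226.685)² + (-734.685)²) = √(51386.08923 + 539762.04923) = 768.862 mm
M: √((-423.547)² + (428.830)²) = √(179392.06121 + 183895.16890) = 602.733 mm
N: √((-477.767)² + (-720.942)²) = √(228261.30629 + 519757.36736) = 864.881 mm
O: √((271.949)² + (858.151)²) = √(73956.25860 + 736423.13880) = 900.211 mm
Threshold 155 mm: C (83.512 mm) is within range.

C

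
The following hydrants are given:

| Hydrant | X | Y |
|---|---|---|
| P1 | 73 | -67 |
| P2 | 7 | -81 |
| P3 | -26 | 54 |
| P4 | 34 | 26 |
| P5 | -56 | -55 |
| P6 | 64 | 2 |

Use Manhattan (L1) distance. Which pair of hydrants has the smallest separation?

P4 and P6

Pairwise distances:
P1–P2: |-66| + |-14| = 66 + 14 = 80
P1–P3: |-99| + |121| = 99 + 121 = 220
P1–P4: |-39| + |93| = 39 + 93 = 132
P1–P5: |-129| + |12| = 129 + 12 = 141
P1–P6: |-9| + |69| = 9 + 69 = 78
P2–P3: |-33| + |135| = 33 + 135 = 168
P2–P4: |27| + |107| = 27 + 107 = 134
P2–P5: |-63| + |26| = 63 + 26 = 89
P2–P6: |57| + |83| = 57 + 83 = 140
P3–P4: |60| + |-28| = 60 + 28 = 88
P3–P5: |-30| + |-109| = 30 + 109 = 139
P3–P6: |90| + |-52| = 90 + 52 = 142
P4–P5: |-90| + |-81| = 90 + 81 = 171
P4–P6: |30| + |-24| = 30 + 24 = 54
P5–P6: |120| + |57| = 120 + 57 = 177
Closest pair: P4–P6 at 54.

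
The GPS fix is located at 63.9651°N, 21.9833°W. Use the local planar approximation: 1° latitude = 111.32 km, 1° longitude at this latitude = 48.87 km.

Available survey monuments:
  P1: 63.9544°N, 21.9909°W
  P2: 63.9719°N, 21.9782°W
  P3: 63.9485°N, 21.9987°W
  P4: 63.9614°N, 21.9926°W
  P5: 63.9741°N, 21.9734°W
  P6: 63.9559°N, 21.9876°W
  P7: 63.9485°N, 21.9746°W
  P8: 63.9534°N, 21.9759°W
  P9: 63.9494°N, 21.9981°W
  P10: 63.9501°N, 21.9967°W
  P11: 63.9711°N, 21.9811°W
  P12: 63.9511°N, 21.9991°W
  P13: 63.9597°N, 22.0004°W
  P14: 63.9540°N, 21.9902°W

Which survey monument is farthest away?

Distances from 63.9651°N, 21.9833°W:
P1: 1.2477 km
P2: 0.7970 km
P3: 1.9953 km
P4: 0.6134 km
P5: 1.1126 km
P6: 1.0455 km
P7: 1.8962 km
P8: 1.3517 km
P9: 1.8915 km
P10: 1.7936 km
P11: 0.6765 km
P12: 1.7393 km
P13: 1.0294 km
P14: 1.2808 km
Maximum: P3 at 1.9953 km.

P3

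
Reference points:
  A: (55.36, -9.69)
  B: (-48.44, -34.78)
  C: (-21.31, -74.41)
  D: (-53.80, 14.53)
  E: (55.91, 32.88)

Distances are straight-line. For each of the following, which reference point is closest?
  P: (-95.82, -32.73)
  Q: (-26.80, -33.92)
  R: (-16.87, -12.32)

P at (-95.82, -32.73):
  A: √((151.18)² + (23.04)²) = √(22855.3924 + 530.8416) = 152.93
  B: √((47.38)² + (-2.05)²) = √(2244.8644 + 4.2025) = 47.42
  C: √((74.51)² + (-41.68)²) = √(5551.7401 + 1737.2224) = 85.38
  D: √((42.02)² + (47.26)²) = √(1765.6804 + 2233.5076) = 63.24
  E: √((151.73)² + (65.61)²) = √(23021.9929 + 4304.6721) = 165.31
  → nearest: B (47.42)
Q at (-26.80, -33.92):
  A: √((82.16)² + (24.23)²) = √(6750.2656 + 587.0929) = 85.66
  B: √((-21.64)² + (-0.86)²) = √(468.2896 + 0.7396) = 21.66
  C: √((5.49)² + (-40.49)²) = √(30.1401 + 1639.4401) = 40.86
  D: √((-27.00)² + (48.45)²) = √(729.0000 + 2347.4025) = 55.47
  E: √((82.71)² + (66.80)²) = √(6840.9441 + 4462.2400) = 106.32
  → nearest: B (21.66)
R at (-16.87, -12.32):
  A: √((72.23)² + (2.63)²) = √(5217.1729 + 6.9169) = 72.28
  B: √((-31.57)² + (-22.46)²) = √(996.6649 + 504.4516) = 38.74
  C: √((-4.44)² + (-62.09)²) = √(19.7136 + 3855.1681) = 62.25
  D: √((-36.93)² + (26.85)²) = √(1363.8249 + 720.9225) = 45.66
  E: √((72.78)² + (45.20)²) = √(5296.9284 + 2043.0400) = 85.67
  → nearest: B (38.74)

P→B; Q→B; R→B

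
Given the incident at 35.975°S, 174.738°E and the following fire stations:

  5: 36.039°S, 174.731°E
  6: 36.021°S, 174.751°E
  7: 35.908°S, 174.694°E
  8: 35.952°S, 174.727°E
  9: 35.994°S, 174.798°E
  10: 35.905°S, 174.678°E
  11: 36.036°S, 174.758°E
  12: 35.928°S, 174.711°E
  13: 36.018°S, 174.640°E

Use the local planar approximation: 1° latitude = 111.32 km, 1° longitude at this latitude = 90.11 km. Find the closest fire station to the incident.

8

Distances from 35.975°S, 174.738°E:
5: 7.152 km
6: 5.253 km
7: 8.447 km
8: 2.746 km
9: 5.806 km
10: 9.484 km
11: 7.026 km
12: 5.770 km
13: 10.045 km
Minimum: 8 at 2.746 km.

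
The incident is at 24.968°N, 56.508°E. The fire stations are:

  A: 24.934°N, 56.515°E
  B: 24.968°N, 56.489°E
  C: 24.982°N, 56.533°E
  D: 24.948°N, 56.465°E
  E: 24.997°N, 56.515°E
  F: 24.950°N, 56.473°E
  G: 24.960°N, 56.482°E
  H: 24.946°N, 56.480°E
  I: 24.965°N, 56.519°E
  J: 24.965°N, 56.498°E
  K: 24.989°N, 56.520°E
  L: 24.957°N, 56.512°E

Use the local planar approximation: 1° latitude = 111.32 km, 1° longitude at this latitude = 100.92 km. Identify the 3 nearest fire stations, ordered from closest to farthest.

Distances from 24.968°N, 56.508°E:
A: √((-0.034·111.32)² + (0.007·100.92)²) = √(14.32532 + 0.49906) = 3.850 km
B: √((0.000·111.32)² + (-0.019·100.92)²) = √(0.00000 + 3.67673) = 1.917 km
C: √((0.014·111.32)² + (0.025·100.92)²) = √(2.42886 + 6.36553) = 2.966 km
D: √((-0.020·111.32)² + (-0.043·100.92)²) = √(4.95686 + 18.83178) = 4.877 km
E: √((0.029·111.32)² + (0.007·100.92)²) = √(10.42179 + 0.49906) = 3.305 km
F: √((-0.018·111.32)² + (-0.035·100.92)²) = √(4.01505 + 12.47644) = 4.061 km
G: √((-0.008·111.32)² + (-0.026·100.92)²) = √(0.79310 + 6.88496) = 2.771 km
H: √((-0.022·111.32)² + (-0.028·100.92)²) = √(5.99780 + 7.98492) = 3.739 km
I: √((-0.003·111.32)² + (0.011·100.92)²) = √(0.11153 + 1.23237) = 1.159 km
J: √((-0.003·111.32)² + (-0.010·100.92)²) = √(0.11153 + 1.01848) = 1.063 km
K: √((0.021·111.32)² + (0.012·100.92)²) = √(5.46493 + 1.46662) = 2.633 km
L: √((-0.011·111.32)² + (0.004·100.92)²) = √(1.49945 + 0.16296) = 1.289 km
Sorted: J (1.063 km) < I (1.159 km) < L (1.289 km) < B (1.917 km) < K (2.633 km) < …

J, I, L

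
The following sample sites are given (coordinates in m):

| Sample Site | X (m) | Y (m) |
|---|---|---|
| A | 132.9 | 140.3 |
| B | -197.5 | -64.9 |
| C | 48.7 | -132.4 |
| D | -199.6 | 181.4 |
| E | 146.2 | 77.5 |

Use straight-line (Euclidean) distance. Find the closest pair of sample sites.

Pairwise distances:
A–B: √((-330.4)² + (-205.2)²) = √(109164.160 + 42107.040) = 388.9 m
A–C: √((-84.2)² + (-272.7)²) = √(7089.640 + 74365.290) = 285.4 m
A–D: √((-332.5)² + (41.1)²) = √(110556.250 + 1689.210) = 335.0 m
A–E: √((13.3)² + (-62.8)²) = √(176.890 + 3943.840) = 64.2 m
B–C: √((246.2)² + (-67.5)²) = √(60614.440 + 4556.250) = 255.3 m
B–D: √((-2.1)² + (246.3)²) = √(4.410 + 60663.690) = 246.3 m
B–E: √((343.7)² + (142.4)²) = √(118129.690 + 20277.760) = 372.0 m
C–D: √((-248.3)² + (313.8)²) = √(61652.890 + 98470.440) = 400.2 m
C–E: √((97.5)² + (209.9)²) = √(9506.250 + 44058.010) = 231.4 m
D–E: √((345.8)² + (-103.9)²) = √(119577.640 + 10795.210) = 361.1 m
Closest pair: A–E at 64.2 m.

A and E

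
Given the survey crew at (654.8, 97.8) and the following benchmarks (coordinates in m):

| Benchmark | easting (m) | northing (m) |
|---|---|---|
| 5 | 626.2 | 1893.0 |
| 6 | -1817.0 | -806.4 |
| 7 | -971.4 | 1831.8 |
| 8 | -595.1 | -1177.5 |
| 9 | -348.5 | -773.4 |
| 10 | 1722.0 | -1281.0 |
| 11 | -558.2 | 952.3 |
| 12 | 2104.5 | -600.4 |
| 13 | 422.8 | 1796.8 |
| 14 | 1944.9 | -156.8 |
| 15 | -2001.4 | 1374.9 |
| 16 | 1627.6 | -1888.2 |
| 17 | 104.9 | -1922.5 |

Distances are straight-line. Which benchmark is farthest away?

Distances from (654.8, 97.8):
5: √((-28.6)² + (1795.2)²) = √(817.960 + 3222743.040) = 1795.4 m
6: √((-2471.8)² + (-904.2)²) = √(6109795.240 + 817577.640) = 2632.0 m
7: √((-1626.2)² + (1734.0)²) = √(2644526.440 + 3006756.000) = 2377.2 m
8: √((-1249.9)² + (-1275.3)²) = √(1562250.010 + 1626390.090) = 1785.7 m
9: √((-1003.3)² + (-871.2)²) = √(1006610.890 + 758989.440) = 1328.8 m
10: √((1067.2)² + (-1378.8)²) = √(1138915.840 + 1901089.440) = 1743.6 m
11: √((-1213.0)² + (854.5)²) = √(1471369.000 + 730170.250) = 1483.8 m
12: √((1449.7)² + (-698.2)²) = √(2101630.090 + 487483.240) = 1609.1 m
13: √((-232.0)² + (1699.0)²) = √(53824.000 + 2886601.000) = 1714.8 m
14: √((1290.1)² + (-254.6)²) = √(1664358.010 + 64821.160) = 1315.0 m
15: √((-2656.2)² + (1277.1)²) = √(7055398.440 + 1630984.410) = 2947.3 m
16: √((972.8)² + (-1986.0)²) = √(946339.840 + 3944196.000) = 2211.5 m
17: √((-549.9)² + (-2020.3)²) = √(302390.010 + 4081612.090) = 2093.8 m
Maximum: 15 at 2947.3 m.

15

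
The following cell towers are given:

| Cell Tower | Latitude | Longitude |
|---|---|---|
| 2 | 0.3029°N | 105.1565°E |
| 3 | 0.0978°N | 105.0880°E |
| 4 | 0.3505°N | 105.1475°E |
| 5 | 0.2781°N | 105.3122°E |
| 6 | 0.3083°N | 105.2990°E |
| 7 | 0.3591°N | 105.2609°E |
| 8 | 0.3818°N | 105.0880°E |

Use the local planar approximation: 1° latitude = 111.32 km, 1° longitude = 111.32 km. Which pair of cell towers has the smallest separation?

5 and 6

Pairwise distances:
5–6: 3.6690 km
2–4: 5.3927 km
6–7: 7.0688 km
4–8: 7.4841 km
5–7: 10.6732 km
2–8: 11.6315 km
4–7: 12.6599 km
2–7: 13.1987 km
2–6: 15.8745 km
4–6: 17.5070 km
2–5: 17.5510 km
7–8: 19.4124 km
4–5: 20.0277 km
2–3: 24.0715 km
6–8: 24.8728 km
5–8: 27.4984 km
3–4: 28.8998 km
3–8: 31.6149 km
3–5: 32.0272 km
3–6: 33.1784 km
3–7: 34.8793 km
Closest pair: 5–6 at 3.6690 km.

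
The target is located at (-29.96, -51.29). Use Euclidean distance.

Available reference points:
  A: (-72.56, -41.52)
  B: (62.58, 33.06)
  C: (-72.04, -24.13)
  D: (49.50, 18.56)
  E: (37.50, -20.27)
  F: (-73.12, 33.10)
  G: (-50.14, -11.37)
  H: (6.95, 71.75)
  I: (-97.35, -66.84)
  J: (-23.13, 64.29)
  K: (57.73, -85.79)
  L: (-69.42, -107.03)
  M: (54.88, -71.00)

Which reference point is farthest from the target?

Distances from (-29.96, -51.29):
A: 43.71
B: 125.21
C: 50.08
D: 105.80
E: 74.25
F: 94.79
G: 44.73
H: 128.46
I: 69.16
J: 115.78
K: 94.23
L: 68.29
M: 87.10
Maximum: H at 128.46.

H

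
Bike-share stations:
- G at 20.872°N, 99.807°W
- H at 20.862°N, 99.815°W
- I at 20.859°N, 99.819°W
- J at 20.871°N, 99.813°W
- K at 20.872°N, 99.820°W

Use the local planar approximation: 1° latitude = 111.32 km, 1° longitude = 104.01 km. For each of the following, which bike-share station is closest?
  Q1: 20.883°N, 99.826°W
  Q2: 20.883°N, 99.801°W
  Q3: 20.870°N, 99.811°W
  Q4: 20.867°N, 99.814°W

Q1→K; Q2→G; Q3→J; Q4→J

Q1 at 20.883°N, 99.826°W:
  G: 2.324817 km
  H: 2.602676 km
  I: 2.769108 km
  J: 1.900717 km
  K: 1.374373 km
  → nearest: K (1.374373 km)
Q2 at 20.883°N, 99.801°W:
  G: 1.374373 km
  H: 2.754138 km
  I: 3.262351 km
  J: 1.828188 km
  K: 2.324817 km
  → nearest: G (1.374373 km)
Q3 at 20.870°N, 99.811°W:
  G: 0.471866 km
  H: 0.982948 km
  I: 1.480475 km
  J: 0.235933 km
  K: 0.962202 km
  → nearest: J (0.235933 km)
Q4 at 20.867°N, 99.814°W:
  G: 0.916455 km
  H: 0.566235 km
  I: 1.031285 km
  J: 0.457266 km
  K: 0.836214 km
  → nearest: J (0.457266 km)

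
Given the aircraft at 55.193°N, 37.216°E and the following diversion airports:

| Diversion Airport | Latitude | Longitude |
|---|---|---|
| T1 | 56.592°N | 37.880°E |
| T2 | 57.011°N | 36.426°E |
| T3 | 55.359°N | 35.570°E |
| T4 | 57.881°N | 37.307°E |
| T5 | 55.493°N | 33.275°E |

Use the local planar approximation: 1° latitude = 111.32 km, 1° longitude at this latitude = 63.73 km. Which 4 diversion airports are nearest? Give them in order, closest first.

Distances from 55.193°N, 37.216°E:
T1: √((1.399·111.32)² + (0.664·63.73)²) = √(24253.91350 + 1790.70479) = 161.383 km
T2: √((1.818·111.32)² + (-0.790·63.73)²) = √(40957.56726 + 2534.79020) = 208.548 km
T3: √((0.166·111.32)² + (-1.646·63.73)²) = √(341.47788 + 11003.92188) = 106.515 km
T4: √((2.688·111.32)² + (0.091·63.73)²) = √(89537.49174 + 33.63339) = 299.284 km
T5: √((0.300·111.32)² + (-3.941·63.73)²) = √(1115.29282 + 63081.31044) = 253.370 km
Sorted: T3 (106.515 km) < T1 (161.383 km) < T2 (208.548 km) < T5 (253.370 km) < T4 (299.284 km)

T3, T1, T2, T5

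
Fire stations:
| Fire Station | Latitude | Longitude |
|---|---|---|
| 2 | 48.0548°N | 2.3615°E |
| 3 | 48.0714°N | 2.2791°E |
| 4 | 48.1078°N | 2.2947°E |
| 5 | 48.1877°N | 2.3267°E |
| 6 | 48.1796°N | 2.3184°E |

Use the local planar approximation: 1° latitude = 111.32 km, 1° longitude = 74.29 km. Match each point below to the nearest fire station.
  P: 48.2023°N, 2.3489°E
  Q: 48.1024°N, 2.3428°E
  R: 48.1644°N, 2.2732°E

P at 48.2023°N, 2.3489°E:
  2: √((-0.1475·111.32)² + (0.0126·74.29)²) = √(269.606548 + 0.876197) = 16.4464 km
  3: √((-0.1309·111.32)² + (-0.0698·74.29)²) = √(212.337006 + 26.888809) = 15.4669 km
  4: √((-0.0945·111.32)² + (-0.0542·74.29)²) = √(110.664930 + 16.212847) = 11.2640 km
  5: √((-0.0146·111.32)² + (-0.0222·74.29)²) = √(2.641509 + 2.719986) = 2.3155 km
  6: √((-0.0227·111.32)² + (-0.0305·74.29)²) = √(6.385547 + 5.134054) = 3.3941 km
  → nearest: 5 (2.3155 km)
Q at 48.1024°N, 2.3428°E:
  2: √((-0.0476·111.32)² + (0.0187·74.29)²) = √(28.077621 + 1.929941) = 5.4779 km
  3: √((-0.0310·111.32)² + (-0.0637·74.29)²) = √(11.908849 + 22.394408) = 5.8569 km
  4: √((0.0054·111.32)² + (-0.0481·74.29)²) = √(0.361355 + 12.768823) = 3.6236 km
  5: √((0.0853·111.32)² + (-0.0161·74.29)²) = √(90.166343 + 1.430581) = 9.5706 km
  6: √((0.0772·111.32)² + (-0.0244·74.29)²) = √(73.855186 + 3.285794) = 8.7830 km
  → nearest: 4 (3.6236 km)
R at 48.1644°N, 2.2732°E:
  2: √((-0.1096·111.32)² + (0.0883·74.29)²) = √(148.856397 + 43.031068) = 13.8523 km
  3: √((-0.0930·111.32)² + (0.0059·74.29)²) = √(107.179640 + 0.192117) = 10.3620 km
  4: √((-0.0566·111.32)² + (0.0215·74.29)²) = √(39.698972 + 2.551160) = 6.5000 km
  5: √((0.0233·111.32)² + (0.0535·74.29)²) = √(6.727570 + 15.796769) = 4.7460 km
  6: √((0.0152·111.32)² + (0.0452·74.29)²) = √(2.863081 + 11.275546) = 3.7601 km
  → nearest: 6 (3.7601 km)

P→5; Q→4; R→6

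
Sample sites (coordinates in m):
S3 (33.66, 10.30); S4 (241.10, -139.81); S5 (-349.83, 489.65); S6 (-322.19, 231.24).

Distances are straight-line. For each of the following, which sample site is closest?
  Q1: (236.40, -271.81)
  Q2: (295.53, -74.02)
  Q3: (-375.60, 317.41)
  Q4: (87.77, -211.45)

Q1 at (236.40, -271.81):
  S3: 347.40 m
  S4: 132.08 m
  S5: 960.98 m
  S6: 751.72 m
  → nearest: S4 (132.08 m)
Q2 at (295.53, -74.02):
  S3: 275.11 m
  S4: 85.39 m
  S5: 856.86 m
  S6: 689.03 m
  → nearest: S4 (85.39 m)
Q3 at (-375.60, 317.41):
  S3: 511.67 m
  S4: 767.70 m
  S5: 174.16 m
  S6: 101.38 m
  → nearest: S6 (101.38 m)
Q4 at (87.77, -211.45):
  S3: 228.26 m
  S4: 169.24 m
  S5: 826.46 m
  S6: 603.36 m
  → nearest: S4 (169.24 m)

Q1→S4; Q2→S4; Q3→S6; Q4→S4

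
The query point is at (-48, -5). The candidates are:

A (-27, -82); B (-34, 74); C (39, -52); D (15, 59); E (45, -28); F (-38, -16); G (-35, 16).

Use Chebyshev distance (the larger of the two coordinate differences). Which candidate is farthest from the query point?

Distances from (-48, -5):
A: max(|21|, |-77|) = 77
B: max(|14|, |79|) = 79
C: max(|87|, |-47|) = 87
D: max(|63|, |64|) = 64
E: max(|93|, |-23|) = 93
F: max(|10|, |-11|) = 11
G: max(|13|, |21|) = 21
Maximum: E at 93.

E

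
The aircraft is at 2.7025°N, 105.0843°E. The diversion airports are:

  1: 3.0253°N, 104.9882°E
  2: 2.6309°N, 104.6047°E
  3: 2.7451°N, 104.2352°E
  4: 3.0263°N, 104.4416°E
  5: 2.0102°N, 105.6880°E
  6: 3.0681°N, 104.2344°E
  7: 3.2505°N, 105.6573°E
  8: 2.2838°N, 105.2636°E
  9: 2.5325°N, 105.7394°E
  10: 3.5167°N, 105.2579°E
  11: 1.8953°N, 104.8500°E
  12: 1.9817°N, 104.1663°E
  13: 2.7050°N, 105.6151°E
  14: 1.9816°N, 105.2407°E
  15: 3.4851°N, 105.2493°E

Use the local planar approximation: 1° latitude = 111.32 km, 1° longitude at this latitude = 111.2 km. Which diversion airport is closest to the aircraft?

Distances from 2.7025°N, 105.0843°E:
1: √((0.3228·111.32)² + (-0.0961·111.2)²) = √(1291.259255 + 114.197435) = 37.4894 km
2: √((-0.0716·111.32)² + (-0.4796·111.2)²) = √(63.529062 + 2844.251026) = 53.9238 km
3: √((0.0426·111.32)² + (-0.8491·111.2)²) = √(22.488764 + 8915.121293) = 94.5389 km
4: √((0.3238·111.32)² + (-0.6427·111.2)²) = √(1299.272015 + 5107.709329) = 80.0436 km
5: √((-0.6923·111.32)² + (0.6037·111.2)²) = √(5939.297211 + 4506.630236) = 102.2053 km
6: √((0.3656·111.32)² + (-0.8499·111.2)²) = √(1656.375391 + 8931.928399) = 102.8995 km
7: √((0.5480·111.32)² + (0.5730·111.2)²) = √(3721.409931 + 4059.932550) = 88.2119 km
8: √((-0.4187·111.32)² + (0.1793·111.2)²) = √(2172.462643 + 397.530224) = 50.6951 km
9: √((-0.1700·111.32)² + (0.6551·111.2)²) = √(358.132915 + 5306.702892) = 75.2651 km
10: √((0.8142·111.32)² + (0.1736·111.2)²) = √(8215.019363 + 372.656771) = 92.6697 km
11: √((-0.8072·111.32)² + (-0.2343·111.2)²) = √(8074.371025 + 678.819253) = 93.5585 km
12: √((-0.7208·111.32)² + (-0.9180·111.2)²) = √(6438.370299 + 10420.653059) = 129.8423 km
13: √((0.0025·111.32)² + (0.5308·111.2)²) = √(0.077451 + 3483.945903) = 59.0256 km
14: √((-0.7209·111.32)² + (0.1564·111.2)²) = √(6440.156874 + 302.470533) = 82.1135 km
15: √((0.7826·111.32)² + (0.1650·111.2)²) = √(7589.725737 + 336.649104) = 89.0302 km
Minimum: 1 at 37.4894 km.

1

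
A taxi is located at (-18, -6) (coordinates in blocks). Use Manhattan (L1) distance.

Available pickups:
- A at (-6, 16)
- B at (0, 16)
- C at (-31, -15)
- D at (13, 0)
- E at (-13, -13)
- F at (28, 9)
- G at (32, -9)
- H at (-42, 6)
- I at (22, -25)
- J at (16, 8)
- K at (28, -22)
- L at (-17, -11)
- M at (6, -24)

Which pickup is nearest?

Distances from (-18, -6):
A: |12| + |22| = 12 + 22 = 34 blocks
B: |18| + |22| = 18 + 22 = 40 blocks
C: |-13| + |-9| = 13 + 9 = 22 blocks
D: |31| + |6| = 31 + 6 = 37 blocks
E: |5| + |-7| = 5 + 7 = 12 blocks
F: |46| + |15| = 46 + 15 = 61 blocks
G: |50| + |-3| = 50 + 3 = 53 blocks
H: |-24| + |12| = 24 + 12 = 36 blocks
I: |40| + |-19| = 40 + 19 = 59 blocks
J: |34| + |14| = 34 + 14 = 48 blocks
K: |46| + |-16| = 46 + 16 = 62 blocks
L: |1| + |-5| = 1 + 5 = 6 blocks
M: |24| + |-18| = 24 + 18 = 42 blocks
Minimum: L at 6 blocks.

L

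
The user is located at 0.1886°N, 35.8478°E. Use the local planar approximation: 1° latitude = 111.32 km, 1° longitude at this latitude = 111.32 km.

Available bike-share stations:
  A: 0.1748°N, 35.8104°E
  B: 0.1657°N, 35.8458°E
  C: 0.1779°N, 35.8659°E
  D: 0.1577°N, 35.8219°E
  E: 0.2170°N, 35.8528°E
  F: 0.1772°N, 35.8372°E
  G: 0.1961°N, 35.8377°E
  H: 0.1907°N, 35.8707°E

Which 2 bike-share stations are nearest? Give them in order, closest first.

G, F

Distances from 0.1886°N, 35.8478°E:
A: √((-0.0138·111.32)² + (-0.0374·111.32)²) = √(2.359960 + 17.333633) = 4.4377 km
B: √((-0.0229·111.32)² + (-0.0020·111.32)²) = √(6.498563 + 0.049569) = 2.5589 km
C: √((-0.0107·111.32)² + (0.0181·111.32)²) = √(1.418776 + 4.059790) = 2.3406 km
D: √((-0.0309·111.32)² + (-0.0259·111.32)²) = √(11.832141 + 8.312773) = 4.4883 km
E: √((0.0284·111.32)² + (0.0050·111.32)²) = √(9.995006 + 0.309804) = 3.2101 km
F: √((-0.0114·111.32)² + (-0.0106·111.32)²) = √(1.610483 + 1.392381) = 1.7329 km
G: √((0.0075·111.32)² + (-0.0101·111.32)²) = √(0.697058 + 1.264122) = 1.4004 km
H: √((0.0021·111.32)² + (0.0229·111.32)²) = √(0.054649 + 6.498563) = 2.5599 km
Sorted: G (1.4004 km) < F (1.7329 km) < C (2.3406 km) < B (2.5589 km) < …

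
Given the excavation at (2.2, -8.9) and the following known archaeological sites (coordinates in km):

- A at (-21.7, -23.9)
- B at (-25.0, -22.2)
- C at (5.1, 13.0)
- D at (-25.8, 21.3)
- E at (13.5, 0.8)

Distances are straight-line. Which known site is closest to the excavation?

E

Distances from (2.2, -8.9):
A: 28.2 km
B: 30.3 km
C: 22.1 km
D: 41.2 km
E: 14.9 km
Minimum: E at 14.9 km.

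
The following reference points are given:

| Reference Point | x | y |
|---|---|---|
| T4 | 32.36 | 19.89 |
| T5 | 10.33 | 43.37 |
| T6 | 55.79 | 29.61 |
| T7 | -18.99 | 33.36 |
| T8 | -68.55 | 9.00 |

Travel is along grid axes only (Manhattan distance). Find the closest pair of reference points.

T4 and T6

Pairwise distances:
T4–T6: 33.15
T5–T7: 39.33
T4–T5: 45.51
T5–T6: 59.22
T4–T7: 64.82
T7–T8: 73.92
T6–T7: 78.53
T4–T8: 111.80
T5–T8: 113.25
T6–T8: 144.95
Closest pair: T4–T6 at 33.15.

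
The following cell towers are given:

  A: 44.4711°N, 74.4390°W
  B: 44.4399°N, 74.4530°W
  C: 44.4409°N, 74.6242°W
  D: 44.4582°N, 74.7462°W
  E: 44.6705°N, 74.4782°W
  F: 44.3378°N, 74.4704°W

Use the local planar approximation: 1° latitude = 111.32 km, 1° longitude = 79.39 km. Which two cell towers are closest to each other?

A and B

Pairwise distances:
A–B: √((-0.0312·111.32)² + (-0.0140·79.39)²) = √(12.063007 + 1.235343) = 3.6467 km
A–C: √((-0.0302·111.32)² + (-0.1852·79.39)²) = √(11.302130 + 216.179032) = 15.0825 km
A–D: √((-0.0129·111.32)² + (-0.3072·79.39)²) = √(2.062176 + 594.804200) = 24.4308 km
A–E: √((0.1994·111.32)² + (-0.0392·79.39)²) = √(492.716043 + 9.685092) = 22.4143 km
A–F: √((-0.1333·111.32)² + (-0.0314·79.39)²) = √(220.194615 + 6.214281) = 15.0469 km
B–C: √((0.0010·111.32)² + (-0.1712·79.39)²) = √(0.012392 + 184.730721) = 13.5920 km
B–D: √((0.0183·111.32)² + (-0.2932·79.39)²) = √(4.150005 + 541.825619) = 23.3661 km
B–E: √((0.2306·111.32)² + (-0.0252·79.39)²) = √(658.969025 + 4.002512) = 25.7482 km
B–F: √((-0.1021·111.32)² + (-0.0174·79.39)²) = √(129.180773 + 1.908227) = 11.4494 km
C–D: √((0.0173·111.32)² + (-0.1220·79.39)²) = √(3.708844 + 93.810460) = 9.8752 km
C–E: √((0.2296·111.32)² + (0.1460·79.39)²) = √(653.266162 + 134.349890) = 28.0645 km
C–F: √((-0.1031·111.32)² + (0.1538·79.39)²) = √(131.723641 + 149.088544) = 16.7575 km
D–E: √((0.2123·111.32)² + (0.2680·79.39)²) = √(558.529844 + 452.690303) = 31.7997 km
D–F: √((-0.1204·111.32)² + (0.2758·79.39)²) = √(179.638479 + 479.424394) = 25.6722 km
E–F: √((-0.3327·111.32)² + (0.0078·79.39)²) = √(1371.677444 + 0.383461) = 37.0413 km
Closest pair: A–B at 3.6467 km.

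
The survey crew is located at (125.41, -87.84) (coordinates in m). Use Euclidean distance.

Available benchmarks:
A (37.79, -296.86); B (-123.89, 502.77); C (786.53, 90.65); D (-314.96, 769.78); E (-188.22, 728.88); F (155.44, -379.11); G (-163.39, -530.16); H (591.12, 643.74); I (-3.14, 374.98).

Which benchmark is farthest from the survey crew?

D

Distances from (125.41, -87.84):
A: 226.64 m
B: 641.07 m
C: 684.79 m
D: 964.07 m
E: 874.87 m
F: 292.81 m
G: 528.25 m
H: 867.23 m
I: 480.34 m
Maximum: D at 964.07 m.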